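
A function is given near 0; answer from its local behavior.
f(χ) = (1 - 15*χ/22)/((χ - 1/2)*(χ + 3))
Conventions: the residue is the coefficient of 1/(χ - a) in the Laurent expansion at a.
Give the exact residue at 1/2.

At the order-1 pole 1/2 set g(χ) = (χ - (1/2))*f(χ) = (1 - 15*χ/22)/(χ + 3).
Simple pole: residue = g(a) at a = 1/2, which is 29/154.

The residue is 29/154.


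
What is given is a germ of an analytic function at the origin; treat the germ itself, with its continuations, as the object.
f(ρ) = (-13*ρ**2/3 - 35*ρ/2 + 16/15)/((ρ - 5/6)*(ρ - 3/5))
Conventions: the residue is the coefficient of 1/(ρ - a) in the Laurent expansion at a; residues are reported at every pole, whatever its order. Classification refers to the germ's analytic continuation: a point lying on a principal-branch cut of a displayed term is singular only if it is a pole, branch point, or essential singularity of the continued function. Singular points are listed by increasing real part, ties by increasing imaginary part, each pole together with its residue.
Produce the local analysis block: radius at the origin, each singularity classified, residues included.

Radius of convergence at 0: 3/5.
At 3/5: a pole of order 1; residue 1649/35.
At 5/6: a pole of order 1; residue -4462/63.

Denominator factor (ρ - 5/6): pole of order 1 at 5/6, modulus 5/6.
Denominator factor (ρ - 3/5): pole of order 1 at 3/5, modulus 3/5.
The radius of convergence is the smallest modulus among the singular points: 3/5.
At the order-1 pole 3/5 set g(ρ) = (ρ - (3/5))*f(ρ) = (-13*ρ**2/3 - 35*ρ/2 + 16/15)/(ρ - 5/6).
Simple pole: residue = g(a) at a = 3/5, which is 1649/35.
At the order-1 pole 5/6 set g(ρ) = (ρ - (5/6))*f(ρ) = (-13*ρ**2/3 - 35*ρ/2 + 16/15)/(ρ - 3/5).
Simple pole: residue = g(a) at a = 5/6, which is -4462/63.
List the singular points by increasing real part (a conjugate pair: the negative imaginary part first).


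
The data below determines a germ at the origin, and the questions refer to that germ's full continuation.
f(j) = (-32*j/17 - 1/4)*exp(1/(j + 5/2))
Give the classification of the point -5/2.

The point is an essential singularity.

The exponent 1/(j - (-5/2)) has a pole at -5/2, so exp(1/(j - (-5/2))) takes every nonzero value near it: an essential singularity (not a pole of any order).


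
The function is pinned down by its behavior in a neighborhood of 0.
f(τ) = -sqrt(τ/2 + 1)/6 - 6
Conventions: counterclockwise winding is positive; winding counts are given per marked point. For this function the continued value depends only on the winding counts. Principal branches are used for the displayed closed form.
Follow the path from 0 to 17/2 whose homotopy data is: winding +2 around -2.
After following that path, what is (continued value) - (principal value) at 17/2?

Continued minus principal equals 0.

The rational part is single-valued and drops out of the difference; each branch term changes only by its own monodromy.
(-1/6)*sqrt(1 - τ/(-2)): winding +2 is even, the square root returns to the same sheet, contribution 0.
Summing the contributions at τ = 17/2 gives 0.


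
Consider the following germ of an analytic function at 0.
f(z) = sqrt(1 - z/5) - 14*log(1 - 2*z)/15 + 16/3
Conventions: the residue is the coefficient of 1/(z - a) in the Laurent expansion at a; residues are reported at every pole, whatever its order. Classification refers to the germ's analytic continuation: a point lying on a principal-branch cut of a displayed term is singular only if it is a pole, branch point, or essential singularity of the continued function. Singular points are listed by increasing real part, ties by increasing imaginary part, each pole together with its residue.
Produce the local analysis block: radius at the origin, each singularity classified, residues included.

Branch term (1)*sqrt(1 - z/(5)): its argument vanishes at z = 5, a square-root branch point, modulus 5.
Branch term (-14/15)*log(1 - z/(1/2)): its argument vanishes at z = 1/2, a logarithmic branch point, modulus 1/2.
The radius of convergence is the smallest modulus among the singular points: 1/2.
List the singular points by increasing real part (a conjugate pair: the negative imaginary part first).

Radius of convergence at 0: 1/2.
At 1/2: a logarithmic branch point.
At 5: an algebraic (square-root) branch point.


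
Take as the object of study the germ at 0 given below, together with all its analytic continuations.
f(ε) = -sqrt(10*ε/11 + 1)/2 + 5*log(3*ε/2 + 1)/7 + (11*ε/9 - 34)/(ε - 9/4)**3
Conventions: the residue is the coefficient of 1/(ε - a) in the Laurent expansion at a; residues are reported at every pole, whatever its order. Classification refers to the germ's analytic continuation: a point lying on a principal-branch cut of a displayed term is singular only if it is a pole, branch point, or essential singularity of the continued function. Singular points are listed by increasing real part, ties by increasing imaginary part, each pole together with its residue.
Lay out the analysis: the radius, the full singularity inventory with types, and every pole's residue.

Denominator factor (ε - 9/4)^3: pole of order 3 at 9/4, modulus 9/4.
Branch term (5/7)*log(1 - ε/(-2/3)): its argument vanishes at ε = -2/3, a logarithmic branch point, modulus 2/3.
Branch term (-1/2)*sqrt(1 - ε/(-11/10)): its argument vanishes at ε = -11/10, a square-root branch point, modulus 11/10.
The radius of convergence is the smallest modulus among the singular points: 2/3.
The branch terms are analytic at 9/4 and contribute nothing to the residue; only the rational part matters.
At the order-3 pole 9/4 set g(ε) = (ε - (9/4))^3*(rational part) = 11*ε/9 - 34.
Order-3 pole: residue = g''(a)/2; g''(9/4) = 0, so the residue is 0.
List the singular points by increasing real part (a conjugate pair: the negative imaginary part first).

Radius of convergence at 0: 2/3.
At -11/10: an algebraic (square-root) branch point.
At -2/3: a logarithmic branch point.
At 9/4: a pole of order 3; residue 0.


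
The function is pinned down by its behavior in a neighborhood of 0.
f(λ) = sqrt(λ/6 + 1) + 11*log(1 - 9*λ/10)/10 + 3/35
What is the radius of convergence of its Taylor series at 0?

Branch term (11/10)*log(1 - λ/(10/9)): its argument vanishes at λ = 10/9, a logarithmic branch point, modulus 10/9.
Branch term (1)*sqrt(1 - λ/(-6)): its argument vanishes at λ = -6, a square-root branch point, modulus 6.
The radius of convergence is the smallest modulus among the singular points: 10/9.

The radius of convergence is 10/9.


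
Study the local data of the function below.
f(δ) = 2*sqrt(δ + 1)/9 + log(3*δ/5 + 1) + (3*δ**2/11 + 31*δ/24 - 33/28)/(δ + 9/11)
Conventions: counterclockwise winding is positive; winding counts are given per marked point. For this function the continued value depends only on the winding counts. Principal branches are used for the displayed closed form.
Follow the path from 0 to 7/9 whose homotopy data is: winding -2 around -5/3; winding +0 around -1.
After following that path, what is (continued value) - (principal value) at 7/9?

Continued minus principal equals -(4)*pi*i.

The rational part is single-valued and drops out of the difference; each branch term changes only by its own monodromy.
(2/9)*sqrt(1 - δ/(-1)): winding +0 is even, the square root returns to the same sheet, contribution 0.
(1)*log(1 - δ/(-5/3)): each positive loop around -5/3 adds 2*pi*i to the log, so winding -2 contributes (1)*(-2)*2*pi*i = -(4)*pi*i.
Summing the contributions at δ = 7/9 gives -(4)*pi*i.


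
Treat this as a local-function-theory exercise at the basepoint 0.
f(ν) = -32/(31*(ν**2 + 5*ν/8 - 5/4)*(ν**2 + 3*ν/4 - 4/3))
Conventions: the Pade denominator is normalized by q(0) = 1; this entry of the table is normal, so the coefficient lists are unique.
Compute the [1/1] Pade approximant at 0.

The Pade approximant has numerator coefficients [-96/155, 9744/13175]; denominator coefficients [1, -3069/1360].


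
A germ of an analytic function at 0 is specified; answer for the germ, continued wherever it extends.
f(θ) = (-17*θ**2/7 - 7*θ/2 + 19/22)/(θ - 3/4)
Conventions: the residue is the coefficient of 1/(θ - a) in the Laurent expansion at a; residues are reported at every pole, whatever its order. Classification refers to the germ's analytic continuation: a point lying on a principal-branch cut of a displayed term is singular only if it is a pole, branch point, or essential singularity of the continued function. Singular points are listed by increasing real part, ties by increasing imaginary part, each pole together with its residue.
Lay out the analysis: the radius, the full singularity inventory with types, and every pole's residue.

Radius of convergence at 0: 3/4.
At 3/4: a pole of order 1; residue -3853/1232.

Denominator factor (θ - 3/4): pole of order 1 at 3/4, modulus 3/4.
The radius of convergence is the smallest modulus among the singular points: 3/4.
At the order-1 pole 3/4 set g(θ) = (θ - (3/4))*f(θ) = -17*θ**2/7 - 7*θ/2 + 19/22.
Simple pole: residue = g(a) at a = 3/4, which is -3853/1232.


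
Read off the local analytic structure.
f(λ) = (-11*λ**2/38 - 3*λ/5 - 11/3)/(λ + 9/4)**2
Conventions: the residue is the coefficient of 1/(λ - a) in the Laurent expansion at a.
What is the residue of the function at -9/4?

At the order-2 pole -9/4 set g(λ) = (λ - (-9/4))^2*f(λ) = -11*λ**2/38 - 3*λ/5 - 11/3.
Order-2 pole: residue = g'(a); g'(-9/4) = 267/380, so the residue is 267/380.

The residue is 267/380.


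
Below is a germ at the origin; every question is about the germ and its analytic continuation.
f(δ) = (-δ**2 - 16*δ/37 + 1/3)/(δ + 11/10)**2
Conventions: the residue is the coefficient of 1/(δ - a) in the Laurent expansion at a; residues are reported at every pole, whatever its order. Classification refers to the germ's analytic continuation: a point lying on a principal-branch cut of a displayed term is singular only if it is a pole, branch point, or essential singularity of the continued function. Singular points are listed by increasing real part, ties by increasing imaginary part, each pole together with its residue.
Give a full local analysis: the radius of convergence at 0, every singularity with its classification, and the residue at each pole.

Denominator factor (δ + 11/10)^2: pole of order 2 at -11/10, modulus 11/10.
The radius of convergence is the smallest modulus among the singular points: 11/10.
At the order-2 pole -11/10 set g(δ) = (δ - (-11/10))^2*f(δ) = -δ**2 - 16*δ/37 + 1/3.
Order-2 pole: residue = g'(a); g'(-11/10) = 327/185, so the residue is 327/185.

Radius of convergence at 0: 11/10.
At -11/10: a pole of order 2; residue 327/185.


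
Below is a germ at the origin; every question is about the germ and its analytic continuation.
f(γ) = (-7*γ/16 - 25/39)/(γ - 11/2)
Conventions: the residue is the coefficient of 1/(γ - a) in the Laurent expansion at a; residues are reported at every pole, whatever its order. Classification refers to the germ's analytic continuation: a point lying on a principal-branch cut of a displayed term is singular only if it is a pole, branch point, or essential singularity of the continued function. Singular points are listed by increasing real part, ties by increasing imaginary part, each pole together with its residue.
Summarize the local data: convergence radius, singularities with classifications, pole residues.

Denominator factor (γ - 11/2): pole of order 1 at 11/2, modulus 11/2.
The radius of convergence is the smallest modulus among the singular points: 11/2.
At the order-1 pole 11/2 set g(γ) = (γ - (11/2))*f(γ) = -7*γ/16 - 25/39.
Simple pole: residue = g(a) at a = 11/2, which is -3803/1248.

Radius of convergence at 0: 11/2.
At 11/2: a pole of order 1; residue -3803/1248.


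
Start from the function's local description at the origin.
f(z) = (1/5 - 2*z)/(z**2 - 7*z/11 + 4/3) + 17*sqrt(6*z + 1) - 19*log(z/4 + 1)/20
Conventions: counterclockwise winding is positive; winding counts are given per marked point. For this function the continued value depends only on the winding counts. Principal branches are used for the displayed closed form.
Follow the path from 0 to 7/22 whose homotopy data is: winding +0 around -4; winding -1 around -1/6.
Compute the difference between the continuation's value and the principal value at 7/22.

Continued minus principal equals -(136/11)*sqrt(22).

The rational part is single-valued and drops out of the difference; each branch term changes only by its own monodromy.
(-19/20)*log(1 - z/(-4)): winding 0 around -4, so this term returns to its principal value, contribution 0.
(17)*sqrt(1 - z/(-1/6)): winding -1 is odd, the square root flips sign, contributing -2*(17)*sqrt(1 - (7/22)/(-1/6)) = -2*(17)*sqrt(32/11) = -(136/11)*sqrt(22).
Summing the contributions at z = 7/22 gives -(136/11)*sqrt(22).


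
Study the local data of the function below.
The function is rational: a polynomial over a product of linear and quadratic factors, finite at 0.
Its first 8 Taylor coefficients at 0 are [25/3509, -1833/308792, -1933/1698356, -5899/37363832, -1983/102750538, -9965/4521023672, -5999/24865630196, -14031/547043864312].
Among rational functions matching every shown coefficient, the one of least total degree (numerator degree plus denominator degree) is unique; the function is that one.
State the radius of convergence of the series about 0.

The radius of convergence is 11.

No rational of total degree below 3 reproduces all 8 coefficients; solving the [1/2] Pade equations on them gives f(γ) = (25/29 - 7*γ/8)/(γ - 11)**2, whose expansion matches every shown term.
Denominator factor (γ - 11)^2: pole of order 2 at 11, modulus 11.
The radius of convergence is the smallest modulus among the singular points: 11.


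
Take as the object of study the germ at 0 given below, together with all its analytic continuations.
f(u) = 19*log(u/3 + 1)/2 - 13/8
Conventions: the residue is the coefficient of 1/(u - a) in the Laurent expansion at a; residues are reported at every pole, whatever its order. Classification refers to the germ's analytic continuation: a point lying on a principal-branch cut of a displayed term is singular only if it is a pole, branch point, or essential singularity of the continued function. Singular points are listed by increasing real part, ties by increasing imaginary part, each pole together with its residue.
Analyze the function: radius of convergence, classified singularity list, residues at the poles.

Branch term (19/2)*log(1 - u/(-3)): its argument vanishes at u = -3, a logarithmic branch point, modulus 3.
The radius of convergence is the smallest modulus among the singular points: 3.

Radius of convergence at 0: 3.
At -3: a logarithmic branch point.


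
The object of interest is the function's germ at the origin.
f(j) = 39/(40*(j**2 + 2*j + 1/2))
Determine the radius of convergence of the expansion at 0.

The radius of convergence is 1 - (1/2)*sqrt(2).

Denominator factor (j**2 + 2*j + 1/2): discriminant 2, real irrational roots -1 + (1/2)*sqrt(2) and -1 - (1/2)*sqrt(2); poles of order 1, moduli 1 - (1/2)*sqrt(2) and 1 + (1/2)*sqrt(2).
The radius of convergence is the smallest modulus among the singular points: 1 - (1/2)*sqrt(2).


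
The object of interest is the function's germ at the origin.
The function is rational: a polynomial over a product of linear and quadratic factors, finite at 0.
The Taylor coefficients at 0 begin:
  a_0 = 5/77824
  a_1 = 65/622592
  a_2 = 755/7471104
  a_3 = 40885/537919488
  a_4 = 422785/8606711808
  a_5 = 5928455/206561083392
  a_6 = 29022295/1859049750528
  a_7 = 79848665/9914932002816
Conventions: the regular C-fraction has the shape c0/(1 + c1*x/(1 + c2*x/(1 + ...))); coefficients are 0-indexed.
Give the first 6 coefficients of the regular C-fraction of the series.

The regular C-fraction coefficients are [5/77824, -13/8, 205/312, -6101/19188, 5945641/36020304, -143059552129/669680413680].

Taylor coefficients (read off): a_0 = 5/77824, a_1 = 65/622592, a_2 = 755/7471104, a_3 = 40885/537919488, a_4 = 422785/8606711808, a_5 = 5928455/206561083392.
c0 = a_0 = 5/77824. Peel one level at a time: if S = 1 + c*x/S' with S'(0) = 1, then c is the x-coefficient of S and S' = c*x/(S - 1).
S_1 = c0/f = 1 + (-13/8)*x + (205/192)*x^2 + ...; c1 = -13/8.
S_2 = c1*x/(S_1 - 1) = 1 + (205/312)*x + (30505/146016)*x^2 + ...; c2 = 205/312.
S_3 = c2*x/(S_2 - 1) = 1 + (-6101/19188)*x + (457357/8714304)*x^2 + ...; c3 = -6101/19188.
S_4 = c3*x/(S_3 - 1) = 1 + (5945641/36020304)*x + (45360345797/1286399266560)*x^2 + ...; c4 = 5945641/36020304.
S_5 = c4*x/(S_4 - 1) = 1 + (-143059552129/669680413680)*x + ...; c5 = -143059552129/669680413680.


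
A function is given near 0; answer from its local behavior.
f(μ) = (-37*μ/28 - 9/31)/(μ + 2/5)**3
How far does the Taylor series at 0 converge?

Denominator factor (μ + 2/5)^3: pole of order 3 at -2/5, modulus 2/5.
The radius of convergence is the smallest modulus among the singular points: 2/5.

The radius of convergence is 2/5.


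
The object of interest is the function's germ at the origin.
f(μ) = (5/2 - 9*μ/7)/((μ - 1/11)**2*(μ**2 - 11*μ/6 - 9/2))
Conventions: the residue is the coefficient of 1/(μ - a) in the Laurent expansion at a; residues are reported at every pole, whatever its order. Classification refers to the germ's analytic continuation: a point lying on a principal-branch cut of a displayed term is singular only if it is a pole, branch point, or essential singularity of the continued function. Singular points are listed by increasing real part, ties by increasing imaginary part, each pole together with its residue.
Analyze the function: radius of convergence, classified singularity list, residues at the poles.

Radius of convergence at 0: 1/11.
At 11/12 - (1/12)*sqrt(769): a pole of order 1; residue -36619077/160130936 - (854374587/123140689784)*sqrt(769).
At 1/11: a pole of order 2; residue 36619077/80065468.
At 11/12 + (1/12)*sqrt(769): a pole of order 1; residue -36619077/160130936 + (854374587/123140689784)*sqrt(769).


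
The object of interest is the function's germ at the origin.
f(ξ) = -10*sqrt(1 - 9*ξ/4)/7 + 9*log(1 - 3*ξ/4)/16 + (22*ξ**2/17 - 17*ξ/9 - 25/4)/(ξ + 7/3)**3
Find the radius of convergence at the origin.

The radius of convergence is 4/9.

Denominator factor (ξ + 7/3)^3: pole of order 3 at -7/3, modulus 7/3.
Branch term (-10/7)*sqrt(1 - ξ/(4/9)): its argument vanishes at ξ = 4/9, a square-root branch point, modulus 4/9.
Branch term (9/16)*log(1 - ξ/(4/3)): its argument vanishes at ξ = 4/3, a logarithmic branch point, modulus 4/3.
The radius of convergence is the smallest modulus among the singular points: 4/9.


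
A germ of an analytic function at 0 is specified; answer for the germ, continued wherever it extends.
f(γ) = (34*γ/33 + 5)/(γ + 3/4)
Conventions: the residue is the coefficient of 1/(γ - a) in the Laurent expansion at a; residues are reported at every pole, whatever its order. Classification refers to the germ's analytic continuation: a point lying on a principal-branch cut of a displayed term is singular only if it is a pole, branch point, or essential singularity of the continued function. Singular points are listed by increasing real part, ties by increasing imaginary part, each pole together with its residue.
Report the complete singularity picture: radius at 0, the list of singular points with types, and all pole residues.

Radius of convergence at 0: 3/4.
At -3/4: a pole of order 1; residue 93/22.

Denominator factor (γ + 3/4): pole of order 1 at -3/4, modulus 3/4.
The radius of convergence is the smallest modulus among the singular points: 3/4.
At the order-1 pole -3/4 set g(γ) = (γ - (-3/4))*f(γ) = 34*γ/33 + 5.
Simple pole: residue = g(a) at a = -3/4, which is 93/22.


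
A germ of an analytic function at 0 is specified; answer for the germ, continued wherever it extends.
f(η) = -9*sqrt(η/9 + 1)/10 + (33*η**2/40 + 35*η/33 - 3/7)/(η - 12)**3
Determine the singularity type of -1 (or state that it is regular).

Denominator factors: η - 12 = -13 at η = -1 — none vanishes.
Branch term sqrt(1 - η/(-9)): argument at -1 is 8/9, nonzero, so -1 is not its branch point (a point on a principal cut is still regular for the continued germ).
So the germ continues analytically to -1.

The point is a regular point.


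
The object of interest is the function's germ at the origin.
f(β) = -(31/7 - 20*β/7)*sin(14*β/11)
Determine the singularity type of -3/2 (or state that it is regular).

The point is a regular point.

There is no denominator, hence no pole anywhere.
The factor -sin(14*β/11) is entire.
So the germ continues analytically to -3/2.


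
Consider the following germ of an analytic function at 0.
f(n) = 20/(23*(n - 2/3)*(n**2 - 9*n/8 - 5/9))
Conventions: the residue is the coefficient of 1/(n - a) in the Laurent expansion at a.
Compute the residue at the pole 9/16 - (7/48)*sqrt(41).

The factor n**2 - 9*n/8 - 5/9 splits as (n - a)(n - a') with a = 9/16 - (7/48)*sqrt(41), a' = 9/16 + (7/48)*sqrt(41). At the order-1 pole a set g(n) = (n - a)*f(n) = [20/(23*(n - 2/3))] / (n - a').
Simple pole: residue = g(a) at a = 9/16 - (7/48)*sqrt(41), which is 360/713 - (1800/204631)*sqrt(41).

The residue is 360/713 - (1800/204631)*sqrt(41).


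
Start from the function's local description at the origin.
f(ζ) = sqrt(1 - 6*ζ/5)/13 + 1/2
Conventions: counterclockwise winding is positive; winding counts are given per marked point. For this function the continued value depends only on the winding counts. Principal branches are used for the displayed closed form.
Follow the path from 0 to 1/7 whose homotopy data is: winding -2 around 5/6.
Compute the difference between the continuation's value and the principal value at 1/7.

The rational part is single-valued and drops out of the difference; each branch term changes only by its own monodromy.
(1/13)*sqrt(1 - ζ/(5/6)): winding -2 is even, the square root returns to the same sheet, contribution 0.
Summing the contributions at ζ = 1/7 gives 0.

Continued minus principal equals 0.


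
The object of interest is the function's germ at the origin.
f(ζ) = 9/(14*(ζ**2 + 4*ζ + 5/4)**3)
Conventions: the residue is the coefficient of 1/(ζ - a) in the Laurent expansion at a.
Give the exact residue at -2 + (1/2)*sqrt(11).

The residue is (27/9317)*sqrt(11).

The factor ζ**2 + 4*ζ + 5/4 splits as (ζ - a)(ζ - a') with a = -2 + (1/2)*sqrt(11), a' = -2 - (1/2)*sqrt(11). At the order-3 pole a set g(ζ) = (ζ - a)^3*f(ζ) = [9/14] / (ζ - a')^3.
Order-3 pole: residue = g''(a)/2; g''(-2 + (1/2)*sqrt(11)) = (54/9317)*sqrt(11), so the residue is (27/9317)*sqrt(11).


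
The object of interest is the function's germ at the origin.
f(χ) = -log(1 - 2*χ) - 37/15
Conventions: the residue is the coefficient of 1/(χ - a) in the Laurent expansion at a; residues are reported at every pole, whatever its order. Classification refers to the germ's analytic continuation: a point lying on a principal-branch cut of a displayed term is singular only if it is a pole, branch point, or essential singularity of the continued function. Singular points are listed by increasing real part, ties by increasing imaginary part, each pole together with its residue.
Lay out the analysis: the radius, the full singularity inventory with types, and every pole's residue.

Branch term (-1)*log(1 - χ/(1/2)): its argument vanishes at χ = 1/2, a logarithmic branch point, modulus 1/2.
The radius of convergence is the smallest modulus among the singular points: 1/2.

Radius of convergence at 0: 1/2.
At 1/2: a logarithmic branch point.


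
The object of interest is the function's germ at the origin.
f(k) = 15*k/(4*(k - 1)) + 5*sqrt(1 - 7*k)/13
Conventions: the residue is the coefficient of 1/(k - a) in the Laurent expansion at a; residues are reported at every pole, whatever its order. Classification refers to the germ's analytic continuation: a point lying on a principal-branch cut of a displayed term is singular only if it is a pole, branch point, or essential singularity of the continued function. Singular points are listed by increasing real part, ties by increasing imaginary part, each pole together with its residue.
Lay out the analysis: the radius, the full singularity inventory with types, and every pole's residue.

Radius of convergence at 0: 1/7.
At 1/7: an algebraic (square-root) branch point.
At 1: a pole of order 1; residue 15/4.

Denominator factor (k - 1): pole of order 1 at 1, modulus 1.
Branch term (5/13)*sqrt(1 - k/(1/7)): its argument vanishes at k = 1/7, a square-root branch point, modulus 1/7.
The radius of convergence is the smallest modulus among the singular points: 1/7.
The branch term is analytic at 1 and contributes nothing to the residue; only the rational part matters.
At the order-1 pole 1 set g(k) = (k - (1))*(rational part) = 15*k/4.
Simple pole: residue = g(a) at a = 1, which is 15/4.
List the singular points by increasing real part (a conjugate pair: the negative imaginary part first).


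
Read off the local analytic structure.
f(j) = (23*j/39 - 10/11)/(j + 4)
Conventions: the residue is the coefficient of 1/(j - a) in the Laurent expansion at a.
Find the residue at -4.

At the order-1 pole -4 set g(j) = (j - (-4))*f(j) = 23*j/39 - 10/11.
Simple pole: residue = g(a) at a = -4, which is -1402/429.

The residue is -1402/429.


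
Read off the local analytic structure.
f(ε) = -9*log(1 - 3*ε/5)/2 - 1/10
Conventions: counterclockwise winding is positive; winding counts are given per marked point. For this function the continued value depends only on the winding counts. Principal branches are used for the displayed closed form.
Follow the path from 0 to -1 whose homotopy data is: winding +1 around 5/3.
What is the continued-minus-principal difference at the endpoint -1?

Continued minus principal equals -(9)*pi*i.

The rational part is single-valued and drops out of the difference; each branch term changes only by its own monodromy.
(-9/2)*log(1 - ε/(5/3)): each positive loop around 5/3 adds 2*pi*i to the log, so winding +1 contributes (-9/2)*(1)*2*pi*i = -(9)*pi*i.
Summing the contributions at ε = -1 gives -(9)*pi*i.


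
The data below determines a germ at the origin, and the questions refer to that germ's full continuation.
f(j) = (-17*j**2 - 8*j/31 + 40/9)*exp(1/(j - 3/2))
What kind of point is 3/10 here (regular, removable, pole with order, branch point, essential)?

There is no denominator, hence no pole anywhere.
The essential point of exp(1/(j - (3/2))) is 3/2, not 3/10.
So the germ continues analytically to 3/10.

The point is a regular point.


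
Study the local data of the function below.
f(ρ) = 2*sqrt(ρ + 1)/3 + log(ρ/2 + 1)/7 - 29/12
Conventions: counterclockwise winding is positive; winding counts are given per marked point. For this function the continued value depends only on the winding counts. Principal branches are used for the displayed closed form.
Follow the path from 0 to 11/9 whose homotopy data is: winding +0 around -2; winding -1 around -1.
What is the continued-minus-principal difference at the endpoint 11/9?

The rational part is single-valued and drops out of the difference; each branch term changes only by its own monodromy.
(2/3)*sqrt(1 - ρ/(-1)): winding -1 is odd, the square root flips sign, contributing -2*(2/3)*sqrt(1 - (11/9)/(-1)) = -2*(2/3)*sqrt(20/9) = -(8/9)*sqrt(5).
(1/7)*log(1 - ρ/(-2)): winding 0 around -2, so this term returns to its principal value, contribution 0.
Summing the contributions at ρ = 11/9 gives -(8/9)*sqrt(5).

Continued minus principal equals -(8/9)*sqrt(5).


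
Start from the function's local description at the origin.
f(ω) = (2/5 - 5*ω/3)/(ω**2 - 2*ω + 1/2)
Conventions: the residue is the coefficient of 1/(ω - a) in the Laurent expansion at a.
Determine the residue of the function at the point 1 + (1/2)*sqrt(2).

The factor ω**2 - 2*ω + 1/2 splits as (ω - a)(ω - a') with a = 1 + (1/2)*sqrt(2), a' = 1 - (1/2)*sqrt(2). At the order-1 pole a set g(ω) = (ω - a)*f(ω) = [2/5 - 5*ω/3] / (ω - a').
Simple pole: residue = g(a) at a = 1 + (1/2)*sqrt(2), which is -5/6 - (19/30)*sqrt(2).

The residue is -5/6 - (19/30)*sqrt(2).


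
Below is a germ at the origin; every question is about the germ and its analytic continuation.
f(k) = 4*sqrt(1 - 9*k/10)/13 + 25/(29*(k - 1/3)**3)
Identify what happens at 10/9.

The term (4/13)*sqrt(1 - k/(10/9)) has argument 1 - 10/9/(10/9) = 0 at 10/9: a square-root (algebraic, two-sheeted) branch point; the remaining terms are analytic or single-valued there.

The point is an algebraic (square-root) branch point.


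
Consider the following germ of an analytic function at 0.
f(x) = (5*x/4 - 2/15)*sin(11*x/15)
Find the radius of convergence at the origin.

The radius of convergence is infinite.

The factor sin(11*x/15) is entire and contributes no finite singular point.
The polynomial part has no poles.
No finite singular points: the Taylor series at 0 converges everywhere.


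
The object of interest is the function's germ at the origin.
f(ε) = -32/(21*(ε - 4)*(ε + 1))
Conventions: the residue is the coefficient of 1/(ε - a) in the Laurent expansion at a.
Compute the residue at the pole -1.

The residue is 32/105.

At the order-1 pole -1 set g(ε) = (ε - (-1))*f(ε) = -32/(21*(ε - 4)).
Simple pole: residue = g(a) at a = -1, which is 32/105.


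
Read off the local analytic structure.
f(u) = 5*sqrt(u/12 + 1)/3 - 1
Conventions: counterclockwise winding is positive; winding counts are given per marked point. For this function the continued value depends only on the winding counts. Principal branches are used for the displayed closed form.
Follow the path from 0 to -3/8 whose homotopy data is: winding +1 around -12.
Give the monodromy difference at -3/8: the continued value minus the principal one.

Continued minus principal equals -(5/12)*sqrt(62).

The rational part is single-valued and drops out of the difference; each branch term changes only by its own monodromy.
(5/3)*sqrt(1 - u/(-12)): winding +1 is odd, the square root flips sign, contributing -2*(5/3)*sqrt(1 - (-3/8)/(-12)) = -2*(5/3)*sqrt(31/32) = -(5/12)*sqrt(62).
Summing the contributions at u = -3/8 gives -(5/12)*sqrt(62).


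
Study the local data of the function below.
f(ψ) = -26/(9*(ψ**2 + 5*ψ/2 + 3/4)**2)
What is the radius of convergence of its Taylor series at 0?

Denominator factor (ψ**2 + 5*ψ/2 + 3/4)^2: discriminant 13/4, real irrational roots -5/4 + (1/4)*sqrt(13) and -5/4 - (1/4)*sqrt(13); poles of order 2, moduli 5/4 - (1/4)*sqrt(13) and 5/4 + (1/4)*sqrt(13).
The radius of convergence is the smallest modulus among the singular points: 5/4 - (1/4)*sqrt(13).

The radius of convergence is 5/4 - (1/4)*sqrt(13).


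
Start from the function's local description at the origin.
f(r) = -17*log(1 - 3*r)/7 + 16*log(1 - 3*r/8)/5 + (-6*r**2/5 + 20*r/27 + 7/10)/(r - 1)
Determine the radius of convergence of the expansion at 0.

The radius of convergence is 1/3.

Denominator factor (r - 1): pole of order 1 at 1, modulus 1.
Branch term (16/5)*log(1 - r/(8/3)): its argument vanishes at r = 8/3, a logarithmic branch point, modulus 8/3.
Branch term (-17/7)*log(1 - r/(1/3)): its argument vanishes at r = 1/3, a logarithmic branch point, modulus 1/3.
The radius of convergence is the smallest modulus among the singular points: 1/3.


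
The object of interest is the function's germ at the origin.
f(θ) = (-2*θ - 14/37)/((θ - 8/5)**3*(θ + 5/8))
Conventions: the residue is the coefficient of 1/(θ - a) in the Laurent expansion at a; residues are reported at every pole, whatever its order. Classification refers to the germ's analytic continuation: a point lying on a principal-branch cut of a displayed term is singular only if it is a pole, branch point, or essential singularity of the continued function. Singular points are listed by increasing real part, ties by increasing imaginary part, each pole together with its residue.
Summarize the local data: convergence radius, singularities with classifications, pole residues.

Denominator factor (θ - 8/5)^3: pole of order 3 at 8/5, modulus 8/5.
Denominator factor (θ + 5/8): pole of order 1 at -5/8, modulus 5/8.
The radius of convergence is the smallest modulus among the singular points: 5/8.
At the order-1 pole -5/8 set g(θ) = (θ - (-5/8))*f(θ) = (-2*θ - 14/37)/(θ - 8/5)**3.
Simple pole: residue = g(a) at a = -5/8, which is -2064000/26083853.
At the order-3 pole 8/5 set g(θ) = (θ - (8/5))^3*f(θ) = (-2*θ - 14/37)/(θ + 5/8).
Order-3 pole: residue = g''(a)/2; g''(8/5) = 4128000/26083853, so the residue is 2064000/26083853.
List the singular points by increasing real part (a conjugate pair: the negative imaginary part first).

Radius of convergence at 0: 5/8.
At -5/8: a pole of order 1; residue -2064000/26083853.
At 8/5: a pole of order 3; residue 2064000/26083853.


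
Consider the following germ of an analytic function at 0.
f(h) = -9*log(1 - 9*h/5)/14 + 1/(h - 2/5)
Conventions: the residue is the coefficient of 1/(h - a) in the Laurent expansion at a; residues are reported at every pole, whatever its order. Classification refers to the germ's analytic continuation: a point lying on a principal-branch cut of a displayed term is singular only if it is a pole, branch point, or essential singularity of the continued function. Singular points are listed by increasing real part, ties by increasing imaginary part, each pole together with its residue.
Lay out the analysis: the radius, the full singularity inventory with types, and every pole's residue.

Denominator factor (h - 2/5): pole of order 1 at 2/5, modulus 2/5.
Branch term (-9/14)*log(1 - h/(5/9)): its argument vanishes at h = 5/9, a logarithmic branch point, modulus 5/9.
The radius of convergence is the smallest modulus among the singular points: 2/5.
The branch term is analytic at 2/5 and contributes nothing to the residue; only the rational part matters.
At the order-1 pole 2/5 set g(h) = (h - (2/5))*(rational part) = 1.
Simple pole: residue = g(a) at a = 2/5, which is 1.
List the singular points by increasing real part (a conjugate pair: the negative imaginary part first).

Radius of convergence at 0: 2/5.
At 2/5: a pole of order 1; residue 1.
At 5/9: a logarithmic branch point.


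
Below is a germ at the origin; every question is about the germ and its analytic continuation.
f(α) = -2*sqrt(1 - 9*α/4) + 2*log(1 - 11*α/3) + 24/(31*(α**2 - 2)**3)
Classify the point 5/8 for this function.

Denominator factors: α**2 - 2 = -103/64 at α = 5/8 — none vanishes.
Branch term sqrt(1 - α/(4/9)): argument at 5/8 is -13/32, nonzero, so 5/8 is not its branch point (a point on a principal cut is still regular for the continued germ).
Branch term log(1 - α/(3/11)): argument at 5/8 is -31/24, nonzero, so 5/8 is not its branch point (a point on a principal cut is still regular for the continued germ).
So the germ continues analytically to 5/8.

The point is a regular point.


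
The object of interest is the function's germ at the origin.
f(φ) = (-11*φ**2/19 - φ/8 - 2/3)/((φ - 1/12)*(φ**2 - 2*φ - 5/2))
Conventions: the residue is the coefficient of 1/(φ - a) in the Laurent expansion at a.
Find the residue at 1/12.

The residue is 3727/14554.

At the order-1 pole 1/12 set g(φ) = (φ - (1/12))*f(φ) = (-11*φ**2/19 - φ/8 - 2/3)/(φ**2 - 2*φ - 5/2).
Simple pole: residue = g(a) at a = 1/12, which is 3727/14554.


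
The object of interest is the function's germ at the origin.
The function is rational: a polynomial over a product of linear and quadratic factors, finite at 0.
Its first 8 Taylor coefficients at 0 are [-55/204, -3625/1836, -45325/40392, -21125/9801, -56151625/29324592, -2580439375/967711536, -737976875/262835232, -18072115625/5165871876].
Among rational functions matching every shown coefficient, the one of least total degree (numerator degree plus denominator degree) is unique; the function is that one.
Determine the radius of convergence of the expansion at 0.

The radius of convergence is -3/11 + (1/55)*sqrt(3855).

No rational of total degree below 3 reproduces all 8 coefficients; solving the [1/2] Pade equations on them gives f(κ) = (20*κ/9 + 11/34)/(κ**2 + 6*κ/11 - 6/5), whose expansion matches every shown term.
Denominator factor (κ**2 + 6*κ/11 - 6/5): discriminant 3084/605, real irrational roots -3/11 + (1/55)*sqrt(3855) and -3/11 - (1/55)*sqrt(3855); poles of order 1, moduli -3/11 + (1/55)*sqrt(3855) and 3/11 + (1/55)*sqrt(3855).
The radius of convergence is the smallest modulus among the singular points: -3/11 + (1/55)*sqrt(3855).


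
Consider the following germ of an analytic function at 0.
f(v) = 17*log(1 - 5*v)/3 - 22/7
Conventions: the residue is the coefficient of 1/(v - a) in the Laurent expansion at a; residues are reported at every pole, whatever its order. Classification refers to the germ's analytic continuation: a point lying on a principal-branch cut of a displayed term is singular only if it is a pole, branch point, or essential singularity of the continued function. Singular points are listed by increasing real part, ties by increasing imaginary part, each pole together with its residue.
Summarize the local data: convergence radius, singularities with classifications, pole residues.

Branch term (17/3)*log(1 - v/(1/5)): its argument vanishes at v = 1/5, a logarithmic branch point, modulus 1/5.
The radius of convergence is the smallest modulus among the singular points: 1/5.

Radius of convergence at 0: 1/5.
At 1/5: a logarithmic branch point.


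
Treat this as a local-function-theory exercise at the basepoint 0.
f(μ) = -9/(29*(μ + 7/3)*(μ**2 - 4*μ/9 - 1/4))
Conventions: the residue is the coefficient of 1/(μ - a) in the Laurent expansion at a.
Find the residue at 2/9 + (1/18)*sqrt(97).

The residue is 486/19517 - (22356/1893149)*sqrt(97).

The factor μ**2 - 4*μ/9 - 1/4 splits as (μ - a)(μ - a') with a = 2/9 + (1/18)*sqrt(97), a' = 2/9 - (1/18)*sqrt(97). At the order-1 pole a set g(μ) = (μ - a)*f(μ) = [-9/(29*(μ + 7/3))] / (μ - a').
Simple pole: residue = g(a) at a = 2/9 + (1/18)*sqrt(97), which is 486/19517 - (22356/1893149)*sqrt(97).


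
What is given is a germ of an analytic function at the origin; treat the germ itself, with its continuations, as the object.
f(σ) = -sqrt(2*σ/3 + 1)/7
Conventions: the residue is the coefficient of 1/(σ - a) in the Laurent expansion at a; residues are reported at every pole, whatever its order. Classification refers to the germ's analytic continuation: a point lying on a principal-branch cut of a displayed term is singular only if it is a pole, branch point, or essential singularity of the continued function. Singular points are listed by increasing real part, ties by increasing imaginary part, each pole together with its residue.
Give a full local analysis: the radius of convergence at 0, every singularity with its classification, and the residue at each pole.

Branch term (-1/7)*sqrt(1 - σ/(-3/2)): its argument vanishes at σ = -3/2, a square-root branch point, modulus 3/2.
The radius of convergence is the smallest modulus among the singular points: 3/2.

Radius of convergence at 0: 3/2.
At -3/2: an algebraic (square-root) branch point.


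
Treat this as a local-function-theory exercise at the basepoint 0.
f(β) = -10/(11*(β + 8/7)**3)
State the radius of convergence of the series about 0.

Denominator factor (β + 8/7)^3: pole of order 3 at -8/7, modulus 8/7.
The radius of convergence is the smallest modulus among the singular points: 8/7.

The radius of convergence is 8/7.


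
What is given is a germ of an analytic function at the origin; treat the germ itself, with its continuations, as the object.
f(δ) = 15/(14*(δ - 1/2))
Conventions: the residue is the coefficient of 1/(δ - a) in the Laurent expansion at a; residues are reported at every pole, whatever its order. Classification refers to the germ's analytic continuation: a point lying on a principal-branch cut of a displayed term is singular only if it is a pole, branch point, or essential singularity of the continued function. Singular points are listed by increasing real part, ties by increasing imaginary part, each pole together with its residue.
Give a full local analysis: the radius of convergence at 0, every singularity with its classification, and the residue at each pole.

Denominator factor (δ - 1/2): pole of order 1 at 1/2, modulus 1/2.
The radius of convergence is the smallest modulus among the singular points: 1/2.
At the order-1 pole 1/2 set g(δ) = (δ - (1/2))*f(δ) = 15/14.
Simple pole: residue = g(a) at a = 1/2, which is 15/14.

Radius of convergence at 0: 1/2.
At 1/2: a pole of order 1; residue 15/14.
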